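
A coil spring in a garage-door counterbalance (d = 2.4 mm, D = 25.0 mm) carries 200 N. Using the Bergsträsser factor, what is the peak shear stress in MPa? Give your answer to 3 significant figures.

Spring index C = D/d = 25.0/2.4 = 10.4167
K_B = (4C+2)/(4C−3) = 43.667/38.667 = 1.1293
τ₀ = 8FD/(πd³) = 8·200·25.0/(π·2.4³) = 40000/43.429 = 921.04 MPa
τ_max = K·τ₀ = 1.1293 × 921.04 = 1040.1 MPa

1040 MPa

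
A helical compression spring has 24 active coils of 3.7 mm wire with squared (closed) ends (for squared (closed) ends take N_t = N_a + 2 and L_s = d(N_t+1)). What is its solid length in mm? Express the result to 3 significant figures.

squared (closed) ends: N_t = N_a + 2 = 24 + 2 = 26
L_s = d·(N_t+1) = 3.7 × 27 = 99.9 mm

99.9 mm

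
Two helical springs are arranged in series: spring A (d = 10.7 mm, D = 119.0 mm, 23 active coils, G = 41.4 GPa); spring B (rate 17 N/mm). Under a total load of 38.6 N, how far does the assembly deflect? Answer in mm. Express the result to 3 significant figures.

k_A = Gd⁴/(8D³N_a) = (41.4×10³)(10.7⁴)/(8·119.0³·23) = 1.7502 N/mm
Series: 1/k_eq = 1/1.7502 + 1/17 = 0.6302; k_eq = 1.5868 N/mm
δ = F/k_eq = 38.6/1.5868 = 24.326 mm

24.3 mm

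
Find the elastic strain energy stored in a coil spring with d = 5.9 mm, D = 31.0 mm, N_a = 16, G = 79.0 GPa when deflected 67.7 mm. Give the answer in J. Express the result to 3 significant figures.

k = Gd⁴/(8D³N_a) = (79.0×10³)(5.9⁴)/(8·31.0³·16) = 25.104 N/mm
U = ½kδ² = 0.5 × 25.104 × 67.7² = 57529 N·mm = 57.529 J

57.5 J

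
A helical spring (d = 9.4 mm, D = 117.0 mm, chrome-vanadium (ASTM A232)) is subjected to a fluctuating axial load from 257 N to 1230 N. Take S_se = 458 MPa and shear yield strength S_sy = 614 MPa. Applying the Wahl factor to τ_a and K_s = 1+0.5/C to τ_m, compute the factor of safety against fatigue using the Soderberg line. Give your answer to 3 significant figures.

C = D/d = 117.0/9.4 = 12.4468; K_W = (4C−1)/(4C−4)+0.615/C = 1.1149; K_s = 1+0.5/C = 1.0402
F_a = (F_max−F_min)/2 = 486.5 N; F_m = (F_max+F_min)/2 = 743.5 N
τ_a = K_W·8F_aD/(πd³) = 1.1149 × 174.51 = 194.57 MPa
τ_m = K_s·8F_mD/(πd³) = 1.0402 × 266.7 = 277.41 MPa
Soderberg: 1/n_f = τ_a/S_se + τ_m/S_sy = 194.57/458 + 277.41/614 = 0.42482 + 0.45181 = 0.87664
n_f = 1/0.87664 = 1.141

1.14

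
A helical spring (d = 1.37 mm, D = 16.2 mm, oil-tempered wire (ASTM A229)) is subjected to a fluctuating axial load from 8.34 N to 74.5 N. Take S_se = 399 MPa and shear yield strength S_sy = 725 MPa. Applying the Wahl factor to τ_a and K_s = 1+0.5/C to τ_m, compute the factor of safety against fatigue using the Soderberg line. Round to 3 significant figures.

C = D/d = 16.2/1.37 = 11.8248; K_W = (4C−1)/(4C−4)+0.615/C = 1.1213; K_s = 1+0.5/C = 1.0423
F_a = (F_max−F_min)/2 = 33.08 N; F_m = (F_max+F_min)/2 = 41.42 N
τ_a = K_W·8F_aD/(πd³) = 1.1213 × 530.71 = 595.08 MPa
τ_m = K_s·8F_mD/(πd³) = 1.0423 × 664.51 = 692.61 MPa
Soderberg: 1/n_f = τ_a/S_se + τ_m/S_sy = 595.08/399 + 692.61/725 = 1.49144 + 0.95533 = 2.4468
n_f = 1/2.4468 = 0.4087

0.409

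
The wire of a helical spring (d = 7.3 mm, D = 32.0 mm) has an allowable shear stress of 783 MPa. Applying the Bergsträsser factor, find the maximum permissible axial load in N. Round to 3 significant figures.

C = D/d = 32.0/7.3 = 4.3836
K_B = (4C+2)/(4C−3) = 19.534/14.534 = 1.3440
τ_max = K·8FD/(πd³) → F_max = τ_allow·πd³/(8DK)
F_max = 783·π·7.3³/(8·32.0·1.3440) = 9.5693e+05/344.07 = 2781.2 N

2780 N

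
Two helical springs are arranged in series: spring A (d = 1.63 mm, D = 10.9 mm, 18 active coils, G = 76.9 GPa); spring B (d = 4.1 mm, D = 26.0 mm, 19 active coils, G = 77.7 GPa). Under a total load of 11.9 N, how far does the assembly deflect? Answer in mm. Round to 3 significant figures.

5.54 mm

k_A = Gd⁴/(8D³N_a) = (76.9×10³)(1.63⁴)/(8·10.9³·18) = 2.911 N/mm
k_B = Gd⁴/(8D³N_a) = (77.7×10³)(4.1⁴)/(8·26.0³·19) = 8.2185 N/mm
Series: 1/k_eq = 1/2.911 + 1/8.2185 = 0.46521; k_eq = 2.1496 N/mm
δ = F/k_eq = 11.9/2.1496 = 5.536 mm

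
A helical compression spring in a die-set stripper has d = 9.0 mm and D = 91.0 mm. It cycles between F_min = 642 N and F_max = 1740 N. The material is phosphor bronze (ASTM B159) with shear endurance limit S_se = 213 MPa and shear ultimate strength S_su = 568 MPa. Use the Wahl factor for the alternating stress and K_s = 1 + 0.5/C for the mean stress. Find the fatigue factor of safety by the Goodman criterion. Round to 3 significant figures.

0.611

C = D/d = 91.0/9.0 = 10.1111; K_W = (4C−1)/(4C−4)+0.615/C = 1.1431; K_s = 1+0.5/C = 1.0495
F_a = (F_max−F_min)/2 = 549 N; F_m = (F_max+F_min)/2 = 1191 N
τ_a = K_W·8F_aD/(πd³) = 1.1431 × 174.51 = 199.49 MPa
τ_m = K_s·8F_mD/(πd³) = 1.0495 × 378.59 = 397.31 MPa
Goodman: 1/n_f = τ_a/S_se + τ_m/S_su = 199.49/213 + 397.31/568 = 0.93658 + 0.69949 = 1.6361
n_f = 1/1.6361 = 0.6112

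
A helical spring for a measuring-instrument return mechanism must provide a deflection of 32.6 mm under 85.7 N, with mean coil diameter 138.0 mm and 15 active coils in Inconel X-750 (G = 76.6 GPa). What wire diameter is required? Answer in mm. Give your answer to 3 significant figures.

Required rate k = F/δ = 85.7/32.6 = 2.6288 N/mm
d = (8D³N_a·k / G)^(1/4) = (8·138.0³·15·2.6288 / (76.6×10³))^0.25
  = (10823)^0.25 = 10.1997 mm

10.2 mm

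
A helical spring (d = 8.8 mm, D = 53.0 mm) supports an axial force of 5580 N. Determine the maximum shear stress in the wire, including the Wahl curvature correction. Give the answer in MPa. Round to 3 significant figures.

1380 MPa

Spring index C = D/d = 53.0/8.8 = 6.0227
K_W = (4C−1)/(4C−4) + 0.615/C = 23.091/20.091 + 0.1021 = 1.2514
τ₀ = 8FD/(πd³) = 8·5580·53.0/(π·8.8³) = 2.36592e+06/2140.9 = 1105.1 MPa
τ_max = K·τ₀ = 1.2514 × 1105.1 = 1383 MPa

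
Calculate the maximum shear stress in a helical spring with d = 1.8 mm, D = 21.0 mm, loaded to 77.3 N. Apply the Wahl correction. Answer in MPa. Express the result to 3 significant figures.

796 MPa

Spring index C = D/d = 21.0/1.8 = 11.6667
K_W = (4C−1)/(4C−4) + 0.615/C = 45.667/42.667 + 0.0527 = 1.1230
τ₀ = 8FD/(πd³) = 8·77.3·21.0/(π·1.8³) = 12986.4/18.322 = 708.8 MPa
τ_max = K·τ₀ = 1.1230 × 708.8 = 796 MPa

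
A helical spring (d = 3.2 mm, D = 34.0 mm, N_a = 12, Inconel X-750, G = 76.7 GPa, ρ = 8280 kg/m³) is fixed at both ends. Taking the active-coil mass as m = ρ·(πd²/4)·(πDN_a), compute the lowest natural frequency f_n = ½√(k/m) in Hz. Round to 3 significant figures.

k = Gd⁴/(8D³N_a) = (76.7×10³)(3.2⁴)/(8·34.0³·12) = 2.1315 N/mm = 2131.5 N/m
Wire length L = πDN_a = π·34.0·12 = 1281.8 mm
m = ρ·(πd²/4)·L = 8280 × 8.0425×10⁻⁶ m² × 1.2818 m = 0.085355 kg
f_n = ½√(k/m) = 0.5·√(2131.5/0.085355) = 0.5·√(24972) = 79.013 Hz

79.0 Hz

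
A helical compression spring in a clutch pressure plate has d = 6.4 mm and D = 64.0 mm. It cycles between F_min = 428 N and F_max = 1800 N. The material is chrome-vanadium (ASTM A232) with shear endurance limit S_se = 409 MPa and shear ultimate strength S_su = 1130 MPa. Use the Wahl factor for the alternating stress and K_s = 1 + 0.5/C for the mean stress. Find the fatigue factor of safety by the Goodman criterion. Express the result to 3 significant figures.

C = D/d = 64.0/6.4 = 10.0000; K_W = (4C−1)/(4C−4)+0.615/C = 1.1448; K_s = 1+0.5/C = 1.0500
F_a = (F_max−F_min)/2 = 686 N; F_m = (F_max+F_min)/2 = 1114 N
τ_a = K_W·8F_aD/(πd³) = 1.1448 × 426.49 = 488.25 MPa
τ_m = K_s·8F_mD/(πd³) = 1.0500 × 692.57 = 727.2 MPa
Goodman: 1/n_f = τ_a/S_se + τ_m/S_su = 488.25/409 + 727.2/1130 = 1.19378 + 0.64354 = 1.8373
n_f = 1/1.8373 = 0.5443

0.544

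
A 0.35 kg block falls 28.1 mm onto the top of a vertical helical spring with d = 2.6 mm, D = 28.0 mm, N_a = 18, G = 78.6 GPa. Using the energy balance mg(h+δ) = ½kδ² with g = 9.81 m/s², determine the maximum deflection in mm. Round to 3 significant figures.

k = Gd⁴/(8D³N_a) = (78.6×10³)(2.6⁴)/(8·28.0³·18) = 1.1363 N/mm
W = mg = 0.35 × 9.81 = 3.4335 N
½kδ² − Wδ − Wh = 0 → δ = (W + √(W² + 2kWh))/k
δ = (3.4335 + √(11.789 + 219.257))/1.1363 = (3.4335 + 15.2)/1.1363 = 16.399 mm

16.4 mm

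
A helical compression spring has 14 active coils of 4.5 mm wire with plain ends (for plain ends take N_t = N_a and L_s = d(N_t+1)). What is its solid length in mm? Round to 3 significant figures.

plain ends: N_t = N_a = 14
L_s = d·(N_t+1) = 4.5 × 15 = 67.5 mm

67.5 mm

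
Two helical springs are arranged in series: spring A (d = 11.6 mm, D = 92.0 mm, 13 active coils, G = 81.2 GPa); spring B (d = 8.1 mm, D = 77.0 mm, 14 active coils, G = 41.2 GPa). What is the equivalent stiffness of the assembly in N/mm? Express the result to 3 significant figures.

2.91 N/mm

k_A = Gd⁴/(8D³N_a) = (81.2×10³)(11.6⁴)/(8·92.0³·13) = 18.155 N/mm
k_B = Gd⁴/(8D³N_a) = (41.2×10³)(8.1⁴)/(8·77.0³·14) = 3.4685 N/mm
Series: 1/k_eq = 1/18.155 + 1/3.4685 = 0.34339; k_eq = 2.9122 N/mm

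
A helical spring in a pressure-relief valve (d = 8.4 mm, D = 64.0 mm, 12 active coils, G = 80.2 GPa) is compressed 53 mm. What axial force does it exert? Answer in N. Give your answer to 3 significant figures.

k = Gd⁴/(8D³N_a) = (80.2×10³)(8.4⁴)/(8·64.0³·12) = 15.866 N/mm
F = k·δ = 15.866 × 53 = 840.92 N

841 N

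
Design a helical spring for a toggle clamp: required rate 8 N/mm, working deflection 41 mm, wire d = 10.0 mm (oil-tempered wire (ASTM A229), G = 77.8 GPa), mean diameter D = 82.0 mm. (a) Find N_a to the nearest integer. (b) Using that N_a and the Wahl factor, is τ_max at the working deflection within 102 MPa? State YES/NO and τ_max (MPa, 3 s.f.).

N_a = Gd⁴/(8D³k) = (77.8×10³)(10.0⁴)/(8·82.0³·8) = 22.05 → N_a = 22
Actual rate k = Gd⁴/(8D³·22) = 8.0172 N/mm
Working load F = kδ = 8.0172·41 = 328.71 N
C = 82.0/10.0 = 8.2000; K_W = (4C−1)/(4C−4)+0.615/C = 1.1792
τ_max = K_W·8FD/(πd³) = 1.1792·68.638 = 80.935 MPa
τ_max ≤ 102 MPa → acceptable

(a) 22 coils; (b) YES, τ_max = 80.9 MPa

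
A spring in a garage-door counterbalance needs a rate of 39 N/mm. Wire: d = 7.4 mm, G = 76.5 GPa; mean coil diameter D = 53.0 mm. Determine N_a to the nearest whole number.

N_a = Gd⁴/(8D³k) = (76.5×10³ × 7.4⁴)/(8 × 53.0³ × 39)
    = 2.29397e+08 / 4.64496e+07 = 4.939 → 5 coils

5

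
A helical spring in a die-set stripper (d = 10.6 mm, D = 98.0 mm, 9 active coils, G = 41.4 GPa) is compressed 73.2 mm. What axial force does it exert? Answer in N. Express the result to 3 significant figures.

k = Gd⁴/(8D³N_a) = (41.4×10³)(10.6⁴)/(8·98.0³·9) = 7.7128 N/mm
F = k·δ = 7.7128 × 73.2 = 564.58 N

565 N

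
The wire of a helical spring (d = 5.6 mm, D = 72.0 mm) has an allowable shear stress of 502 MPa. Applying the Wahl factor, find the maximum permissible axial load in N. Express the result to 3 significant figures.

C = D/d = 72.0/5.6 = 12.8571
K_W = (4C−1)/(4C−4) + 0.615/C = 50.429/47.429 + 0.0478 = 1.1111
τ_max = K·8FD/(πd³) → F_max = τ_allow·πd³/(8DK)
F_max = 502·π·5.6³/(8·72.0·1.1111) = 2.7696e+05/639.99 = 432.76 N

433 N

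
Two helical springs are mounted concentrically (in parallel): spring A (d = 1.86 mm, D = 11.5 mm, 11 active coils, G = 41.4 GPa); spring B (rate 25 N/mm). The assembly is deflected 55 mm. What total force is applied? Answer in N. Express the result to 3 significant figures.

1580 N

k_A = Gd⁴/(8D³N_a) = (41.4×10³)(1.86⁴)/(8·11.5³·11) = 3.7023 N/mm
Parallel: k_eq = 3.7023 + 25 = 28.702 N/mm
F = k_eq·δ = 28.702·55 = 1578.6 N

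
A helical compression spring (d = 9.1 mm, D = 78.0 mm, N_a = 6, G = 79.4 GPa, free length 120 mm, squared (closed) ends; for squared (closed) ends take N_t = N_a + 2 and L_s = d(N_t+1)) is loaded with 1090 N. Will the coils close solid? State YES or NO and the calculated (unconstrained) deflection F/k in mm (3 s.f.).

k = Gd⁴/(8D³N_a) = (79.4×10³)(9.1⁴)/(8·78.0³·6) = 23.903 N/mm
N_t = 8; L_s = 9.1·9 = 81.9 mm; δ_solid = L₀ − L_s = 120 − 81.9 = 38.1 mm
δ = F/k = 1090/23.903 = 45.6 mm
δ ≥ δ_solid → spring goes solid

YES, δ = 45.6 mm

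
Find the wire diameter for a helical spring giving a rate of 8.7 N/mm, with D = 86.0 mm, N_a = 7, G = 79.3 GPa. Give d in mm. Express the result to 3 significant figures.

7.91 mm

d = (8D³N_a·k / G)^(1/4) = (8·86.0³·7·8.7 / (79.3×10³))^0.25
  = (3907.8)^0.25 = 7.9065 mm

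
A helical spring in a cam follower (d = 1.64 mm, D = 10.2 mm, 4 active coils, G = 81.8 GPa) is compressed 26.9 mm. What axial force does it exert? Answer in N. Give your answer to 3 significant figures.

469 N

k = Gd⁴/(8D³N_a) = (81.8×10³)(1.64⁴)/(8·10.2³·4) = 17.425 N/mm
F = k·δ = 17.425 × 26.9 = 468.74 N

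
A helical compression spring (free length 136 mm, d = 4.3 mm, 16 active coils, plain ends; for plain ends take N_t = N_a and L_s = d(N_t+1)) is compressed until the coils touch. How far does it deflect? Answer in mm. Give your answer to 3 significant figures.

N_t = 16; L_s = 4.3·17 = 73.1 mm
δ_solid = L₀ − L_s = 136 − 73.1 = 62.9 mm

62.9 mm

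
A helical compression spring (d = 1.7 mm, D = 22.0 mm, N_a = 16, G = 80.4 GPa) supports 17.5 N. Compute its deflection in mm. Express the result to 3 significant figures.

35.5 mm

k = Gd⁴/(8D³N_a) = (80.4×10³)(1.7⁴)/(8·22.0³·16) = 0.49269 N/mm
δ = F/k = 17.5 / 0.49269 = 35.519 mm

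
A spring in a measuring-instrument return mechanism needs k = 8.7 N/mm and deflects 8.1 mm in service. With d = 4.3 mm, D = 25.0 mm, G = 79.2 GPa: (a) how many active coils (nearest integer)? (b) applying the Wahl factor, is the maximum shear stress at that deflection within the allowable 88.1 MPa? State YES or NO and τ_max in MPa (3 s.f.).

N_a = Gd⁴/(8D³k) = (79.2×10³)(4.3⁴)/(8·25.0³·8.7) = 24.9 → N_a = 25
Actual rate k = Gd⁴/(8D³·25) = 8.6646 N/mm
Working load F = kδ = 8.6646·8.1 = 70.183 N
C = 25.0/4.3 = 5.8140; K_W = (4C−1)/(4C−4)+0.615/C = 1.2616
τ_max = K_W·8FD/(πd³) = 1.2616·56.196 = 70.896 MPa
τ_max ≤ 88.1 MPa → acceptable

(a) 25 coils; (b) YES, τ_max = 70.9 MPa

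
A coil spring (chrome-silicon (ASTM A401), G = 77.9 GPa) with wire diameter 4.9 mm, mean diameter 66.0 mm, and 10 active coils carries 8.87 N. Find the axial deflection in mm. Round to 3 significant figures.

k = Gd⁴/(8D³N_a) = (77.9×10³)(4.9⁴)/(8·66.0³·10) = 1.9525 N/mm
δ = F/k = 8.87 / 1.9525 = 4.5428 mm

4.54 mm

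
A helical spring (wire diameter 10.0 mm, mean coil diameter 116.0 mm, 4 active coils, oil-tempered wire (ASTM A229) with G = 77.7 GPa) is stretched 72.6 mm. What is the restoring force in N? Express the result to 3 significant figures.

k = Gd⁴/(8D³N_a) = (77.7×10³)(10.0⁴)/(8·116.0³·4) = 15.556 N/mm
F = k·δ = 15.556 × 72.6 = 1129.4 N

1130 N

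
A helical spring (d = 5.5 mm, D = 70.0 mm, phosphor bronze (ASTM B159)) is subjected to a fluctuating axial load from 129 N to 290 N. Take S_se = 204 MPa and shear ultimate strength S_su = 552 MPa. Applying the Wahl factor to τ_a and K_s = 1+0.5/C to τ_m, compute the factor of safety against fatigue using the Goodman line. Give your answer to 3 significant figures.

1.12

C = D/d = 70.0/5.5 = 12.7273; K_W = (4C−1)/(4C−4)+0.615/C = 1.1123; K_s = 1+0.5/C = 1.0393
F_a = (F_max−F_min)/2 = 80.5 N; F_m = (F_max+F_min)/2 = 209.5 N
τ_a = K_W·8F_aD/(πd³) = 1.1123 × 86.247 = 95.931 MPa
τ_m = K_s·8F_mD/(πd³) = 1.0393 × 224.46 = 233.28 MPa
Goodman: 1/n_f = τ_a/S_se + τ_m/S_su = 95.931/204 + 233.28/552 = 0.47025 + 0.42260 = 0.89285
n_f = 1/0.89285 = 1.12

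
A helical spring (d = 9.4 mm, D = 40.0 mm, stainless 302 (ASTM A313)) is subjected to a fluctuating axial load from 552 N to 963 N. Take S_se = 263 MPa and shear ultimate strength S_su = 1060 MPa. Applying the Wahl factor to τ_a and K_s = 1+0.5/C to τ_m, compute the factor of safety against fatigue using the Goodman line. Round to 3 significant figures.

4.35

C = D/d = 40.0/9.4 = 4.2553; K_W = (4C−1)/(4C−4)+0.615/C = 1.3749; K_s = 1+0.5/C = 1.1175
F_a = (F_max−F_min)/2 = 205.5 N; F_m = (F_max+F_min)/2 = 757.5 N
τ_a = K_W·8F_aD/(πd³) = 1.3749 × 25.202 = 34.65 MPa
τ_m = K_s·8F_mD/(πd³) = 1.1175 × 92.896 = 103.81 MPa
Goodman: 1/n_f = τ_a/S_se + τ_m/S_su = 34.65/263 + 103.81/1060 = 0.13175 + 0.09794 = 0.22969
n_f = 1/0.22969 = 4.354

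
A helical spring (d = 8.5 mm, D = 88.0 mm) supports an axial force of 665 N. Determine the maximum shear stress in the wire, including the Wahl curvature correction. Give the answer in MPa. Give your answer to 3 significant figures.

Spring index C = D/d = 88.0/8.5 = 10.3529
K_W = (4C−1)/(4C−4) + 0.615/C = 40.412/37.412 + 0.0594 = 1.1396
τ₀ = 8FD/(πd³) = 8·665·88.0/(π·8.5³) = 468160/1929.3 = 242.65 MPa
τ_max = K·τ₀ = 1.1396 × 242.65 = 276.53 MPa

277 MPa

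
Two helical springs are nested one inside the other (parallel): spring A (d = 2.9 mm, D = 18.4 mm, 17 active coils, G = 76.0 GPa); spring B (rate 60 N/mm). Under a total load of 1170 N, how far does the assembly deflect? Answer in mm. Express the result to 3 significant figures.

k_A = Gd⁴/(8D³N_a) = (76.0×10³)(2.9⁴)/(8·18.4³·17) = 6.3447 N/mm
Parallel: k_eq = 6.3447 + 60 = 66.345 N/mm
δ = F/k_eq = 1170/66.345 = 17.635 mm

17.6 mm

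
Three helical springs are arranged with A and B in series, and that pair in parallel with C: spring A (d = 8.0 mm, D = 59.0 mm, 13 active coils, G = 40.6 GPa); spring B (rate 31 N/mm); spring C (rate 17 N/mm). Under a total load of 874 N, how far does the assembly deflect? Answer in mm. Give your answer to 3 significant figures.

k_A = Gd⁴/(8D³N_a) = (40.6×10³)(8.0⁴)/(8·59.0³·13) = 7.7857 N/mm
Springs A,B series: k_AB = 1/(1/7.7857+1/31) = 6.2228 N/mm; parallel with C: k_eq = 6.2228+17 = 23.223 N/mm
δ = F/k_eq = 874/23.223 = 37.635 mm

37.6 mm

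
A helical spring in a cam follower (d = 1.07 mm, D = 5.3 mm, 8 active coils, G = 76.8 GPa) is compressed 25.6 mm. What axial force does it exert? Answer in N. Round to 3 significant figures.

k = Gd⁴/(8D³N_a) = (76.8×10³)(1.07⁴)/(8·5.3³·8) = 10.565 N/mm
F = k·δ = 10.565 × 25.6 = 270.48 N

270 N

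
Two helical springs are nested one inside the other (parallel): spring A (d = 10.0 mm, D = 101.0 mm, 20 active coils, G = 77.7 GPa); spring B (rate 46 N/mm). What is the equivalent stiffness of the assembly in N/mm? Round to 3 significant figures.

k_A = Gd⁴/(8D³N_a) = (77.7×10³)(10.0⁴)/(8·101.0³·20) = 4.7134 N/mm
Parallel: k_eq = 4.7134 + 46 = 50.713 N/mm

50.7 N/mm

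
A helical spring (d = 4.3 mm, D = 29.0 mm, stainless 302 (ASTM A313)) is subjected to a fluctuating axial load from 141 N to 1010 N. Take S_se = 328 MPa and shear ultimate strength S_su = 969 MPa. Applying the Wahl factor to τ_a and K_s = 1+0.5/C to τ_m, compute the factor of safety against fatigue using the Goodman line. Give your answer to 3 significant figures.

0.477

C = D/d = 29.0/4.3 = 6.7442; K_W = (4C−1)/(4C−4)+0.615/C = 1.2218; K_s = 1+0.5/C = 1.0741
F_a = (F_max−F_min)/2 = 434.5 N; F_m = (F_max+F_min)/2 = 575.5 N
τ_a = K_W·8F_aD/(πd³) = 1.2218 × 403.57 = 493.07 MPa
τ_m = K_s·8F_mD/(πd³) = 1.0741 × 534.54 = 574.17 MPa
Goodman: 1/n_f = τ_a/S_se + τ_m/S_su = 493.07/328 + 574.17/969 = 1.50326 + 0.59254 = 2.0958
n_f = 1/2.0958 = 0.4771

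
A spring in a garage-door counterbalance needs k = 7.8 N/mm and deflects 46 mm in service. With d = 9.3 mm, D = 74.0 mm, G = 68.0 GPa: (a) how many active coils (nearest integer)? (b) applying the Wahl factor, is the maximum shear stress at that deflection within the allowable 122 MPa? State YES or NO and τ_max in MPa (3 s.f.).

N_a = Gd⁴/(8D³k) = (68.0×10³)(9.3⁴)/(8·74.0³·7.8) = 20.12 → N_a = 20
Actual rate k = Gd⁴/(8D³·20) = 7.8456 N/mm
Working load F = kδ = 7.8456·46 = 360.9 N
C = 74.0/9.3 = 7.9570; K_W = (4C−1)/(4C−4)+0.615/C = 1.1851
τ_max = K_W·8FD/(πd³) = 1.1851·84.549 = 100.2 MPa
τ_max ≤ 122 MPa → acceptable

(a) 20 coils; (b) YES, τ_max = 100 MPa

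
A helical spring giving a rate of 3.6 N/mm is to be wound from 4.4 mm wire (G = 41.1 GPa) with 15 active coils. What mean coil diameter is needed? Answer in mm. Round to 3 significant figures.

D = (Gd⁴/(8N_a·k))^(1/3) = (41.1×10³·4.4⁴/(8·15·3.6))^(1/3)
  = (35659)^(1/3) = 32.9147 mm

32.9 mm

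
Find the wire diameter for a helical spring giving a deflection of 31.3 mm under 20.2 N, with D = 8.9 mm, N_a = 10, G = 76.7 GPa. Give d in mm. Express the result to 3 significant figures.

0.830 mm

Required rate k = F/δ = 20.2/31.3 = 0.64537 N/mm
d = (8D³N_a·k / G)^(1/4) = (8·8.9³·10·0.64537 / (76.7×10³))^0.25
  = (0.47454)^0.25 = 0.8300 mm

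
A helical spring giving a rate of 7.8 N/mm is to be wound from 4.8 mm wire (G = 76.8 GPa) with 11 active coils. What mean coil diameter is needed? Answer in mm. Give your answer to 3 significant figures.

D = (Gd⁴/(8N_a·k))^(1/3) = (76.8×10³·4.8⁴/(8·11·7.8))^(1/3)
  = (59394.9)^(1/3) = 39.0166 mm

39.0 mm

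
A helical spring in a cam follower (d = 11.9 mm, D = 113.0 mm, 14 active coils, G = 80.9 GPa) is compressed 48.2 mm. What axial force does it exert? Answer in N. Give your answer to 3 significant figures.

484 N

k = Gd⁴/(8D³N_a) = (80.9×10³)(11.9⁴)/(8·113.0³·14) = 10.039 N/mm
F = k·δ = 10.039 × 48.2 = 483.87 N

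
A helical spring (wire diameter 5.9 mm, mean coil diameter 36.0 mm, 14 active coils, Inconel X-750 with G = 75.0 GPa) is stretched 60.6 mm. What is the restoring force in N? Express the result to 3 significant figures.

k = Gd⁴/(8D³N_a) = (75.0×10³)(5.9⁴)/(8·36.0³·14) = 17.392 N/mm
F = k·δ = 17.392 × 60.6 = 1053.9 N

1050 N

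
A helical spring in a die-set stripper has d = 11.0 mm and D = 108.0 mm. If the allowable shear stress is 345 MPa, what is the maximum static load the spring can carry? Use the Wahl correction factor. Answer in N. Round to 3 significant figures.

C = D/d = 108.0/11.0 = 9.8182
K_W = (4C−1)/(4C−4) + 0.615/C = 38.273/35.273 + 0.0626 = 1.1477
τ_max = K·8FD/(πd³) → F_max = τ_allow·πd³/(8DK)
F_max = 345·π·11.0³/(8·108.0·1.1477) = 1.4426e+06/991.6 = 1454.8 N

1450 N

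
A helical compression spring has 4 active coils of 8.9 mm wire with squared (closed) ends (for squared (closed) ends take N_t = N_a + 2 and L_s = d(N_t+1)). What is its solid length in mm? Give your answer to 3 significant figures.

62.3 mm

squared (closed) ends: N_t = N_a + 2 = 4 + 2 = 6
L_s = d·(N_t+1) = 8.9 × 7 = 62.3 mm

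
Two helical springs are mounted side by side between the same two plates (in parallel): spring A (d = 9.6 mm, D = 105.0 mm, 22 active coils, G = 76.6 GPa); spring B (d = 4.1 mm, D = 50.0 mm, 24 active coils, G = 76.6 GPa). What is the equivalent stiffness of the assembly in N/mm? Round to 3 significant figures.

4.10 N/mm

k_A = Gd⁴/(8D³N_a) = (76.6×10³)(9.6⁴)/(8·105.0³·22) = 3.1933 N/mm
k_B = Gd⁴/(8D³N_a) = (76.6×10³)(4.1⁴)/(8·50.0³·24) = 0.90189 N/mm
Parallel: k_eq = 3.1933 + 0.90189 = 4.0951 N/mm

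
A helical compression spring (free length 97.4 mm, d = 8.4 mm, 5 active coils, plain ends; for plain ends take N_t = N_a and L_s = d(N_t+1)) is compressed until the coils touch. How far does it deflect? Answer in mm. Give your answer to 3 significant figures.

47.0 mm

N_t = 5; L_s = 8.4·6 = 50.4 mm
δ_solid = L₀ − L_s = 97.4 − 50.4 = 47 mm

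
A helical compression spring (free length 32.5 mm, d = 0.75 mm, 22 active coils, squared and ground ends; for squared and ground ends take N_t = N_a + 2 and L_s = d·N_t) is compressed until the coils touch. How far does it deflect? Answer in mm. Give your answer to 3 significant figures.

14.5 mm

N_t = 24; L_s = 0.75·24 = 18 mm
δ_solid = L₀ − L_s = 32.5 − 18 = 14.5 mm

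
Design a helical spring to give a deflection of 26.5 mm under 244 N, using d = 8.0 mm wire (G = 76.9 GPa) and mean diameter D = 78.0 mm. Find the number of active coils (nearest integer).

9

Required rate k = F/δ = 244/26.5 = 9.2075 N/mm
N_a = Gd⁴/(8D³k) = (76.9×10³ × 8.0⁴)/(8 × 78.0³ × 9.2075)
    = 3.14982e+08 / 3.49557e+07 = 9.011 → 9 coils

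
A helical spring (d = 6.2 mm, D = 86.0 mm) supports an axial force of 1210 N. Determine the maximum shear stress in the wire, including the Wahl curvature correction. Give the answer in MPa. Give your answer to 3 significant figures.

1230 MPa

Spring index C = D/d = 86.0/6.2 = 13.8710
K_W = (4C−1)/(4C−4) + 0.615/C = 54.484/51.484 + 0.0443 = 1.1026
τ₀ = 8FD/(πd³) = 8·1210·86.0/(π·6.2³) = 832480/748.73 = 1111.9 MPa
τ_max = K·τ₀ = 1.1026 × 1111.9 = 1225.9 MPa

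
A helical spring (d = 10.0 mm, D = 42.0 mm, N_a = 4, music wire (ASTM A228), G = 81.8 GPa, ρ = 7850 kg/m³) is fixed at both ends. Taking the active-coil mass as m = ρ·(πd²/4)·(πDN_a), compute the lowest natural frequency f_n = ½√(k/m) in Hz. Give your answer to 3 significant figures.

k = Gd⁴/(8D³N_a) = (81.8×10³)(10.0⁴)/(8·42.0³·4) = 345.03 N/mm = 3.4503e+05 N/m
Wire length L = πDN_a = π·42.0·4 = 527.79 mm
m = ρ·(πd²/4)·L = 7850 × 78.54×10⁻⁶ m² × 0.52779 m = 0.3254 kg
f_n = ½√(k/m) = 0.5·√(3.4503e+05/0.3254) = 0.5·√(1.0603e+06) = 514.86 Hz

515 Hz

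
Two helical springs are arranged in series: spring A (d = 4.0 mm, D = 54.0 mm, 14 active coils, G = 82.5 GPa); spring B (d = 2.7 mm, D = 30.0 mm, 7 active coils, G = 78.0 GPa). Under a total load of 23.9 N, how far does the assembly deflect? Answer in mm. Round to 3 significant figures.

28.7 mm

k_A = Gd⁴/(8D³N_a) = (82.5×10³)(4.0⁴)/(8·54.0³·14) = 1.1976 N/mm
k_B = Gd⁴/(8D³N_a) = (78.0×10³)(2.7⁴)/(8·30.0³·7) = 2.7416 N/mm
Series: 1/k_eq = 1/1.1976 + 1/2.7416 = 1.1998; k_eq = 0.83348 N/mm
δ = F/k_eq = 23.9/0.83348 = 28.675 mm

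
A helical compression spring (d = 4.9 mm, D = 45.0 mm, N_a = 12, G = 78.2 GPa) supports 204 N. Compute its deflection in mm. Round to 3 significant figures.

k = Gd⁴/(8D³N_a) = (78.2×10³)(4.9⁴)/(8·45.0³·12) = 5.1533 N/mm
δ = F/k = 204 / 5.1533 = 39.587 mm

39.6 mm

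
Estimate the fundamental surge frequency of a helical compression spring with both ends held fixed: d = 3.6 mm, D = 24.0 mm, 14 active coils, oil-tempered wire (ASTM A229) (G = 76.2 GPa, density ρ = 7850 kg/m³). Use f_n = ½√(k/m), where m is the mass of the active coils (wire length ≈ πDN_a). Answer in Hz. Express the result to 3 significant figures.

157 Hz

k = Gd⁴/(8D³N_a) = (76.2×10³)(3.6⁴)/(8·24.0³·14) = 8.2663 N/mm = 8266.3 N/m
Wire length L = πDN_a = π·24.0·14 = 1055.6 mm
m = ρ·(πd²/4)·L = 7850 × 10.179×10⁻⁶ m² × 1.0556 m = 0.084344 kg
f_n = ½√(k/m) = 0.5·√(8266.3/0.084344) = 0.5·√(98008) = 156.53 Hz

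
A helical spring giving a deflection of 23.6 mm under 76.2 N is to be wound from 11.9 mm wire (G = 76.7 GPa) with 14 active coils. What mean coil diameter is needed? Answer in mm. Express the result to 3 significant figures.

Required rate k = F/δ = 76.2/23.6 = 3.2288 N/mm
D = (Gd⁴/(8N_a·k))^(1/3) = (76.7×10³·11.9⁴/(8·14·3.2288))^(1/3)
  = (4.25326e+06)^(1/3) = 162.0220 mm

162 mm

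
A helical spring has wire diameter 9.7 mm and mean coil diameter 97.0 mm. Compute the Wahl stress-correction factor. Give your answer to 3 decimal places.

C = D/d = 97.0/9.7 = 10.0000
K_W = (4C−1)/(4C−4) + 0.615/C = 39.000/36.000 + 0.0615 = 1.1448

1.145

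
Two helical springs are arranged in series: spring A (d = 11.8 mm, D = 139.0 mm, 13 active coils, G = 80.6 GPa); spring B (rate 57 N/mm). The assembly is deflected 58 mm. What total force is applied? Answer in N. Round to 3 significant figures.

k_A = Gd⁴/(8D³N_a) = (80.6×10³)(11.8⁴)/(8·139.0³·13) = 5.5948 N/mm
Series: 1/k_eq = 1/5.5948 + 1/57 = 0.19628; k_eq = 5.0947 N/mm
F = k_eq·δ = 5.0947·58 = 295.49 N

295 N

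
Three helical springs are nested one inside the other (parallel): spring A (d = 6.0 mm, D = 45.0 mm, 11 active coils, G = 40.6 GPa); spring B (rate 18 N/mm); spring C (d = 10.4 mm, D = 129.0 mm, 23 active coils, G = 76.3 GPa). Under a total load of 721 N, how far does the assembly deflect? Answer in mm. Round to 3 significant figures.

k_A = Gd⁴/(8D³N_a) = (40.6×10³)(6.0⁴)/(8·45.0³·11) = 6.5616 N/mm
k_C = Gd⁴/(8D³N_a) = (76.3×10³)(10.4⁴)/(8·129.0³·23) = 2.2598 N/mm
Parallel: k_eq = 6.5616 + 18 + 2.2598 = 26.821 N/mm
δ = F/k_eq = 721/26.821 = 26.881 mm

26.9 mm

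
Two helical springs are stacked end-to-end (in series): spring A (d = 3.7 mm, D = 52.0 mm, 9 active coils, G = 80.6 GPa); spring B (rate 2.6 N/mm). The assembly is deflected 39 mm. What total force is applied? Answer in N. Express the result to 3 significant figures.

k_A = Gd⁴/(8D³N_a) = (80.6×10³)(3.7⁴)/(8·52.0³·9) = 1.4921 N/mm
Series: 1/k_eq = 1/1.4921 + 1/2.6 = 1.0548; k_eq = 0.94804 N/mm
F = k_eq·δ = 0.94804·39 = 36.974 N

37.0 N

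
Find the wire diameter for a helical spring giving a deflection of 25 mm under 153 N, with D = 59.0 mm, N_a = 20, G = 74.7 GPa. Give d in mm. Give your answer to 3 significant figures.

Required rate k = F/δ = 153/25 = 6.12 N/mm
d = (8D³N_a·k / G)^(1/4) = (8·59.0³·20·6.12 / (74.7×10³))^0.25
  = (2692.2)^0.25 = 7.2032 mm

7.20 mm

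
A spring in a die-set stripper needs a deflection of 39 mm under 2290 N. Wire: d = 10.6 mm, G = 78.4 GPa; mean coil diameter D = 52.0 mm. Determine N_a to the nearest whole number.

15

Required rate k = F/δ = 2290/39 = 58.718 N/mm
N_a = Gd⁴/(8D³k) = (78.4×10³ × 10.6⁴)/(8 × 52.0³ × 58.718)
    = 9.89782e+08 / 6.60497e+07 = 14.99 → 15 coils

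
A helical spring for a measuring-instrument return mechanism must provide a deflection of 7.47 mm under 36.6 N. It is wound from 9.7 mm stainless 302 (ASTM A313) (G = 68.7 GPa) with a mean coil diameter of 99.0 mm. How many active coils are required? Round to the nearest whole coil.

16

Required rate k = F/δ = 36.6/7.47 = 4.8996 N/mm
N_a = Gd⁴/(8D³k) = (68.7×10³ × 9.7⁴)/(8 × 99.0³ × 4.8996)
    = 6.08196e+08 / 3.80326e+07 = 15.99 → 16 coils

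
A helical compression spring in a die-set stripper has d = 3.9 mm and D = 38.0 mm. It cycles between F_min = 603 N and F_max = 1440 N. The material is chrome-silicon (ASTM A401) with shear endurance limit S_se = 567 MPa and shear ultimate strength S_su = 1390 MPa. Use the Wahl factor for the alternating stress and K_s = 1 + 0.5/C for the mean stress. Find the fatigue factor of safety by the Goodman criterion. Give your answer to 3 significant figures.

0.378

C = D/d = 38.0/3.9 = 9.7436; K_W = (4C−1)/(4C−4)+0.615/C = 1.1489; K_s = 1+0.5/C = 1.0513
F_a = (F_max−F_min)/2 = 418.5 N; F_m = (F_max+F_min)/2 = 1021.5 N
τ_a = K_W·8F_aD/(πd³) = 1.1489 × 682.69 = 784.34 MPa
τ_m = K_s·8F_mD/(πd³) = 1.0513 × 1666.4 = 1751.9 MPa
Goodman: 1/n_f = τ_a/S_se + τ_m/S_su = 784.34/567 + 1751.9/1390 = 1.38332 + 1.26034 = 2.6437
n_f = 1/2.6437 = 0.3783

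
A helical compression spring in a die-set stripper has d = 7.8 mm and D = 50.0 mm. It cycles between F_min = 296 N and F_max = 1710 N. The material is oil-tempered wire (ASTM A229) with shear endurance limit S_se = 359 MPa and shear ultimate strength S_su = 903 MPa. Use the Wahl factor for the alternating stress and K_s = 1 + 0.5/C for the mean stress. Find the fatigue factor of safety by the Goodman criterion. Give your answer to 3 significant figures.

1.03

C = D/d = 50.0/7.8 = 6.4103; K_W = (4C−1)/(4C−4)+0.615/C = 1.2346; K_s = 1+0.5/C = 1.0780
F_a = (F_max−F_min)/2 = 707 N; F_m = (F_max+F_min)/2 = 1003 N
τ_a = K_W·8F_aD/(πd³) = 1.2346 × 189.69 = 234.19 MPa
τ_m = K_s·8F_mD/(πd³) = 1.0780 × 269.11 = 290.1 MPa
Goodman: 1/n_f = τ_a/S_se + τ_m/S_su = 234.19/359 + 290.1/903 = 0.65233 + 0.32126 = 0.97359
n_f = 1/0.97359 = 1.027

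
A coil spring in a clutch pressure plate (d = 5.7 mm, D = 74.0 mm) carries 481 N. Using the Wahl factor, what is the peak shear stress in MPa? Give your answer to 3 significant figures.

Spring index C = D/d = 74.0/5.7 = 12.9825
K_W = (4C−1)/(4C−4) + 0.615/C = 50.930/47.930 + 0.0474 = 1.1100
τ₀ = 8FD/(πd³) = 8·481·74.0/(π·5.7³) = 284752/581.8 = 489.43 MPa
τ_max = K·τ₀ = 1.1100 × 489.43 = 543.25 MPa

543 MPa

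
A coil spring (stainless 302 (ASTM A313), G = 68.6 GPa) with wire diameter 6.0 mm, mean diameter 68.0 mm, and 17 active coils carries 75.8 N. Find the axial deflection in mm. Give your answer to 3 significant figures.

k = Gd⁴/(8D³N_a) = (68.6×10³)(6.0⁴)/(8·68.0³·17) = 2.079 N/mm
δ = F/k = 75.8 / 2.079 = 36.459 mm

36.5 mm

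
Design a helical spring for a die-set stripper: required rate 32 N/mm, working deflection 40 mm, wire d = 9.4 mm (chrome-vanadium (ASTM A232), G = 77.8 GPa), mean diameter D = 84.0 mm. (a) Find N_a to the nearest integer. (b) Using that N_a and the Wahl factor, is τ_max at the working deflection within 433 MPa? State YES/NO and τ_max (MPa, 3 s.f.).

(a) 4 coils; (b) YES, τ_max = 384 MPa

N_a = Gd⁴/(8D³k) = (77.8×10³)(9.4⁴)/(8·84.0³·32) = 4.003 → N_a = 4
Actual rate k = Gd⁴/(8D³·4) = 32.026 N/mm
Working load F = kδ = 32.026·40 = 1281 N
C = 84.0/9.4 = 8.9362; K_W = (4C−1)/(4C−4)+0.615/C = 1.1633
τ_max = K_W·8FD/(πd³) = 1.1633·329.91 = 383.8 MPa
τ_max ≤ 433 MPa → acceptable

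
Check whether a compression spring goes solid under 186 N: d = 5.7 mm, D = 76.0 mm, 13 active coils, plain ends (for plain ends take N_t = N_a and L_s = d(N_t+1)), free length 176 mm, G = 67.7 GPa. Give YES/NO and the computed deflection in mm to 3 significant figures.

k = Gd⁴/(8D³N_a) = (67.7×10³)(5.7⁴)/(8·76.0³·13) = 1.5654 N/mm
N_t = 13; L_s = 5.7·14 = 79.8 mm; δ_solid = L₀ − L_s = 176 − 79.8 = 96.2 mm
δ = F/k = 186/1.5654 = 118.82 mm
δ ≥ δ_solid → spring goes solid

YES, δ = 119 mm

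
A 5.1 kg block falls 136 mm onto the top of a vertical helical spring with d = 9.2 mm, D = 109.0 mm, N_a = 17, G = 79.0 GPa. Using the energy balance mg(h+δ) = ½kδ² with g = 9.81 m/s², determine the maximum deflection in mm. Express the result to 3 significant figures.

k = Gd⁴/(8D³N_a) = (79.0×10³)(9.2⁴)/(8·109.0³·17) = 3.2134 N/mm
W = mg = 5.1 × 9.81 = 50.031 N
½kδ² − Wδ − Wh = 0 → δ = (W + √(W² + 2kWh))/k
δ = (50.031 + √(2503.1 + 43728.9))/3.2134 = (50.031 + 215.02)/3.2134 = 82.483 mm

82.5 mm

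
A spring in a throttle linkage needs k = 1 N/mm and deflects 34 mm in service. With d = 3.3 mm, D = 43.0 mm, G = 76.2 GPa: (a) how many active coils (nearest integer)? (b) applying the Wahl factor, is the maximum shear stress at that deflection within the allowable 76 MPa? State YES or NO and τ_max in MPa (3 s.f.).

(a) 14 coils; (b) NO, τ_max = 117 MPa

N_a = Gd⁴/(8D³k) = (76.2×10³)(3.3⁴)/(8·43.0³·1) = 14.21 → N_a = 14
Actual rate k = Gd⁴/(8D³·14) = 1.0148 N/mm
Working load F = kδ = 1.0148·34 = 34.504 N
C = 43.0/3.3 = 13.0303; K_W = (4C−1)/(4C−4)+0.615/C = 1.1095
τ_max = K_W·8FD/(πd³) = 1.1095·105.13 = 116.65 MPa
τ_max > 76 MPa → exceeds allowable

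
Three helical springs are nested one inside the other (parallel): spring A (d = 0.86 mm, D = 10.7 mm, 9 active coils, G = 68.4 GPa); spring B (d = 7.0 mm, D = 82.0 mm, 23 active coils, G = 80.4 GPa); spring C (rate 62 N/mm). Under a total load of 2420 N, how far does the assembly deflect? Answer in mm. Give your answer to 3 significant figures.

k_A = Gd⁴/(8D³N_a) = (68.4×10³)(0.86⁴)/(8·10.7³·9) = 0.4242 N/mm
k_B = Gd⁴/(8D³N_a) = (80.4×10³)(7.0⁴)/(8·82.0³·23) = 1.9028 N/mm
Parallel: k_eq = 0.4242 + 1.9028 + 62 = 64.327 N/mm
δ = F/k_eq = 2420/64.327 = 37.62 mm

37.6 mm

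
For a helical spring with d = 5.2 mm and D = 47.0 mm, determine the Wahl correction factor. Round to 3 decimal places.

C = D/d = 47.0/5.2 = 9.0385
K_W = (4C−1)/(4C−4) + 0.615/C = 35.154/32.154 + 0.0680 = 1.1613

1.161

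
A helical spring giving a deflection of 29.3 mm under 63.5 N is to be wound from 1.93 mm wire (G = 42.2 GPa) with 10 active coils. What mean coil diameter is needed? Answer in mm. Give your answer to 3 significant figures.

Required rate k = F/δ = 63.5/29.3 = 2.1672 N/mm
D = (Gd⁴/(8N_a·k))^(1/3) = (42.2×10³·1.93⁴/(8·10·2.1672))^(1/3)
  = (3377.11)^(1/3) = 15.0031 mm

15.0 mm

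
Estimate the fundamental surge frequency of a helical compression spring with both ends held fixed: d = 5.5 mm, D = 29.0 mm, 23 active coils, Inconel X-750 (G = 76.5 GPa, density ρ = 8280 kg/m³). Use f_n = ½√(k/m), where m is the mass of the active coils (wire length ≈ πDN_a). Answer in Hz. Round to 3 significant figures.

k = Gd⁴/(8D³N_a) = (76.5×10³)(5.5⁴)/(8·29.0³·23) = 15.599 N/mm = 15599 N/m
Wire length L = πDN_a = π·29.0·23 = 2095.4 mm
m = ρ·(πd²/4)·L = 8280 × 23.758×10⁻⁶ m² × 2.0954 m = 0.41221 kg
f_n = ½√(k/m) = 0.5·√(15599/0.41221) = 0.5·√(37842) = 97.266 Hz

97.3 Hz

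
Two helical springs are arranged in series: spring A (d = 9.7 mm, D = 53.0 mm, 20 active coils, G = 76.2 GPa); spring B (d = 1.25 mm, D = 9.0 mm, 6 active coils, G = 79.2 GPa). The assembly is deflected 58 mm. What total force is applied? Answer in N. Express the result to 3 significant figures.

k_A = Gd⁴/(8D³N_a) = (76.2×10³)(9.7⁴)/(8·53.0³·20) = 28.32 N/mm
k_B = Gd⁴/(8D³N_a) = (79.2×10³)(1.25⁴)/(8·9.0³·6) = 5.5258 N/mm
Series: 1/k_eq = 1/28.32 + 1/5.5258 = 0.21628; k_eq = 4.6236 N/mm
F = k_eq·δ = 4.6236·58 = 268.17 N

268 N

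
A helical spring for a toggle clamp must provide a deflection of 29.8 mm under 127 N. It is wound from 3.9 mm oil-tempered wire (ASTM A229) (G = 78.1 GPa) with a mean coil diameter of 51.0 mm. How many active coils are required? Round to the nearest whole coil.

4

Required rate k = F/δ = 127/29.8 = 4.2617 N/mm
N_a = Gd⁴/(8D³k) = (78.1×10³ × 3.9⁴)/(8 × 51.0³ × 4.2617)
    = 1.8068e+07 / 4.5226e+06 = 3.995 → 4 coils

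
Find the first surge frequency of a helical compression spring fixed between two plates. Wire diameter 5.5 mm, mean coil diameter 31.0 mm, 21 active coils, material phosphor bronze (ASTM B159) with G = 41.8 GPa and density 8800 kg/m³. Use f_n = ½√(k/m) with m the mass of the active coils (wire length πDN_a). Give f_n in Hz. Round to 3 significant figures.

k = Gd⁴/(8D³N_a) = (41.8×10³)(5.5⁴)/(8·31.0³·21) = 7.6425 N/mm = 7642.5 N/m
Wire length L = πDN_a = π·31.0·21 = 2045.2 mm
m = ρ·(πd²/4)·L = 8800 × 23.758×10⁻⁶ m² × 2.0452 m = 0.42759 kg
f_n = ½√(k/m) = 0.5·√(7642.5/0.42759) = 0.5·√(17873) = 66.845 Hz

66.8 Hz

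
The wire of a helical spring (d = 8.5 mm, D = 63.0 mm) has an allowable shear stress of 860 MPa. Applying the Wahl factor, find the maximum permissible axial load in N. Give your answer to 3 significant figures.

C = D/d = 63.0/8.5 = 7.4118
K_W = (4C−1)/(4C−4) + 0.615/C = 28.647/25.647 + 0.0830 = 1.1999
τ_max = K·8FD/(πd³) → F_max = τ_allow·πd³/(8DK)
F_max = 860·π·8.5³/(8·63.0·1.1999) = 1.6592e+06/604.77 = 2743.5 N

2740 N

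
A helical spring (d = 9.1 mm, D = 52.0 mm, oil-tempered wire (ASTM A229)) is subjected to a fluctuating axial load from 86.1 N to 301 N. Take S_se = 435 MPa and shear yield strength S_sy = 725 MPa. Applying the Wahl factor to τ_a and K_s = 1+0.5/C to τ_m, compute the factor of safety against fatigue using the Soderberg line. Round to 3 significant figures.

C = D/d = 52.0/9.1 = 5.7143; K_W = (4C−1)/(4C−4)+0.615/C = 1.2667; K_s = 1+0.5/C = 1.0875
F_a = (F_max−F_min)/2 = 107.45 N; F_m = (F_max+F_min)/2 = 193.55 N
τ_a = K_W·8F_aD/(πd³) = 1.2667 × 18.881 = 23.917 MPa
τ_m = K_s·8F_mD/(πd³) = 1.0875 × 34.01 = 36.986 MPa
Soderberg: 1/n_f = τ_a/S_se + τ_m/S_sy = 23.917/435 + 36.986/725 = 0.05498 + 0.05102 = 0.106
n_f = 1/0.106 = 9.434

9.43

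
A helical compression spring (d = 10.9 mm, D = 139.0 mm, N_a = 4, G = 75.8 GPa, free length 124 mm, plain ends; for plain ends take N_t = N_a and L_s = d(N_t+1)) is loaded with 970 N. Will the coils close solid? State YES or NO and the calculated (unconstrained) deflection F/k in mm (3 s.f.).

YES, δ = 77.9 mm

k = Gd⁴/(8D³N_a) = (75.8×10³)(10.9⁴)/(8·139.0³·4) = 12.45 N/mm
N_t = 4; L_s = 10.9·5 = 54.5 mm; δ_solid = L₀ − L_s = 124 − 54.5 = 69.5 mm
δ = F/k = 970/12.45 = 77.91 mm
δ ≥ δ_solid → spring goes solid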